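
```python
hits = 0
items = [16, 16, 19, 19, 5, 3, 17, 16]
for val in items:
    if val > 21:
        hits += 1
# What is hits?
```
Trace:
  hits=0
  hits=0, val=16
  hits=0, val=16
  hits=0, val=19
  hits=0, val=19
  hits=0, val=5
  hits=0, val=3
  hits=0, val=17
  hits=0, val=16

Final answer: 0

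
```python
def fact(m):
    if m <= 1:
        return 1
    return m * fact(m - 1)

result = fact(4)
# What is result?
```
Call trace:
fact(m=4)
  fact(m=3)
    fact(m=2)
      fact(m=1)
      -> return 1
    -> return 2
  -> return 6
-> return 24

Final answer: 24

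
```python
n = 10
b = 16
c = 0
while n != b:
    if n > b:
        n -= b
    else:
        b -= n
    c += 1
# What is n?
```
Trace:
  n=10
  n=10, b=16
  n=10, b=16, c=0
  n=10, b=6, c=1
  n=4, b=6, c=2
  n=4, b=2, c=3
  n=2, b=2, c=4

Final answer: 2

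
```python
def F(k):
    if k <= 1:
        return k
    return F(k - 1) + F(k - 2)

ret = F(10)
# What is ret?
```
Call trace (a repeated sub-call is expanded the first time; later identical calls just restate its return value):
F(k=10)
  F(k=9)
    F(k=8)
      F(k=7)
        F(k=6)
          F(k=5)
            F(k=4)
              F(k=3)
                F(k=2)
                  F(k=1)
                  -> return 1
                  F(k=0)
                  -> return 0
                -> return 1
                F(k=1)
                -> return 1
              -> return 2
              F(k=2) -> return 1  (same call as traced above)
            -> return 3
            F(k=3) -> return 2  (same call as traced above)
          -> return 5
          F(k=4) -> return 3  (same call as traced above)
        -> return 8
        F(k=5) -> return 5  (same call as traced above)
      -> return 13
      F(k=6) -> return 8  (same call as traced above)
    -> return 21
    F(k=7) -> return 13  (same call as traced above)
  -> return 34
  F(k=8) -> return 21  (same call as traced above)
-> return 55

Final answer: 55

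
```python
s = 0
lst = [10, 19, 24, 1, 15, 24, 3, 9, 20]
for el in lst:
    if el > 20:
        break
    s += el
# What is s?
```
Trace:
  s=0
  s=10, el=10
  s=29, el=19
  s=29, el=24

Final answer: 29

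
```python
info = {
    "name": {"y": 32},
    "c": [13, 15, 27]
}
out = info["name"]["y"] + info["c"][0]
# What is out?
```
Trace:
  info={'name': {'y': 32}, 'c': [13, 15, 27]}
  info={'name': {'y': 32}, 'c': [13, 15, 27]}, out=45

Final answer: 45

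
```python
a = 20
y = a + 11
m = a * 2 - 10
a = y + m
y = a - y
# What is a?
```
Trace:
  a=20
  a=20, y=31
  a=20, y=31, m=30
  a=61, y=31, m=30
  a=61, y=30, m=30

Final answer: 61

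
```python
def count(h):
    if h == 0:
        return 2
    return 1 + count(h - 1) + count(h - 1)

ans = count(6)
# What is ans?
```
Call trace (a repeated sub-call is expanded the first time; later identical calls just restate its return value):
count(h=6)
  count(h=5)
    count(h=4)
      count(h=3)
        count(h=2)
          count(h=1)
            count(h=0)
            -> return 2
            count(h=0)
            -> return 2
          -> return 5
          count(h=1) -> return 5  (same call as traced above)
        -> return 11
        count(h=2) -> return 11  (same call as traced above)
      -> return 23
      count(h=3) -> return 23  (same call as traced above)
    -> return 47
    count(h=4) -> return 47  (same call as traced above)
  -> return 95
  count(h=5) -> return 95  (same call as traced above)
-> return 191

Final answer: 191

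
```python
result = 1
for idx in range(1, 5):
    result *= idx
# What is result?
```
Trace:
  result=1
  result=1, idx=1
  result=2, idx=2
  result=6, idx=3
  result=24, idx=4

Final answer: 24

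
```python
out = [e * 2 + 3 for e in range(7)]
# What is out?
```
Trace:
  e=0
  e=1
  e=2
  e=3
  e=4
  e=5
  e=6
  out=[3, 5, 7, 9, 11, 13, 15]

Final answer: [3, 5, 7, 9, 11, 13, 15]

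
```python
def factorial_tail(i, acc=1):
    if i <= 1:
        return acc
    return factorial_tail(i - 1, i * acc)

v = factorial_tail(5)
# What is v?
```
Call trace:
factorial_tail(i=5, acc=1)
  factorial_tail(i=4, acc=5)
    factorial_tail(i=3, acc=20)
      factorial_tail(i=2, acc=60)
        factorial_tail(i=1, acc=120)
        -> return 120
      -> return 120
    -> return 120
  -> return 120
-> return 120

Final answer: 120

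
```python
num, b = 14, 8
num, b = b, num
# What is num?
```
Trace:
  num=14, b=8
  num=8, b=14

Final answer: 8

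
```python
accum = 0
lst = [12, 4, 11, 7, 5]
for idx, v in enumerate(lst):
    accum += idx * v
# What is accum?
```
Trace:
  accum=0
  accum=0, idx=0, v=12
  accum=4, idx=1, v=4
  accum=26, idx=2, v=11
  accum=47, idx=3, v=7
  accum=67, idx=4, v=5

Final answer: 67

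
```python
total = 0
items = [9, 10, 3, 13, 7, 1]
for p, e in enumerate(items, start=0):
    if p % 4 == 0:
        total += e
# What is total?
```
Trace:
  total=0
  total=9, p=0, e=9
  total=9, p=1, e=10
  total=9, p=2, e=3
  total=9, p=3, e=13
  total=16, p=4, e=7
  total=16, p=5, e=1

Final answer: 16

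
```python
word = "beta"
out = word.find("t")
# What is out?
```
Trace:
  word='beta'
  word='beta', out=2

Final answer: 2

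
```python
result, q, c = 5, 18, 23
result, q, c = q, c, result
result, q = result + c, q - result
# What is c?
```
Trace:
  result=5, q=18, c=23
  result=18, q=23, c=5
  result=23, q=5, c=5

Final answer: 5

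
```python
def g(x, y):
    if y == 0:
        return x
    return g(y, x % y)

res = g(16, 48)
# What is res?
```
Call trace:
g(x=16, y=48)
  g(x=48, y=16)
    g(x=16, y=0)
    -> return 16
  -> return 16
-> return 16

Final answer: 16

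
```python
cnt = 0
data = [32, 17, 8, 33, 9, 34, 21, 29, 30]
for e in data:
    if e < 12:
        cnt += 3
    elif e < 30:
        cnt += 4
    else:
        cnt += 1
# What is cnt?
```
Trace:
  cnt=0
  cnt=1, e=32
  cnt=5, e=17
  cnt=8, e=8
  cnt=9, e=33
  cnt=12, e=9
  cnt=13, e=34
  cnt=17, e=21
  cnt=21, e=29
  cnt=22, e=30

Final answer: 22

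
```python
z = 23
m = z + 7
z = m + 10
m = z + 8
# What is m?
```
Trace:
  z=23
  z=23, m=30
  z=40, m=30
  z=40, m=48

Final answer: 48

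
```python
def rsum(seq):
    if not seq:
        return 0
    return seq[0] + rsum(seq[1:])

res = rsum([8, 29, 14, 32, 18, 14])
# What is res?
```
Call trace:
rsum(seq=[8, 29, 14, 32, 18, 14])
  rsum(seq=[29, 14, 32, 18, 14])
    rsum(seq=[14, 32, 18, 14])
      rsum(seq=[32, 18, 14])
        rsum(seq=[18, 14])
          rsum(seq=[14])
            rsum(seq=[])
            -> return 0
          -> return 14
        -> return 32
      -> return 64
    -> return 78
  -> return 107
-> return 115

Final answer: 115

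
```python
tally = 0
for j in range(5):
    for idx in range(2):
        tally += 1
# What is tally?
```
Trace:
  tally=0
  tally=1, j=0, idx=0
  tally=2, j=0, idx=1
  tally=3, j=1, idx=0
  tally=4, j=1, idx=1
  tally=5, j=2, idx=0
  tally=6, j=2, idx=1
  tally=7, j=3, idx=0
  tally=8, j=3, idx=1
  tally=9, j=4, idx=0
  tally=10, j=4, idx=1

Final answer: 10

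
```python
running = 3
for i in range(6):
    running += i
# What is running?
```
Trace:
  running=3
  running=3, i=0
  running=4, i=1
  running=6, i=2
  running=9, i=3
  running=13, i=4
  running=18, i=5

Final answer: 18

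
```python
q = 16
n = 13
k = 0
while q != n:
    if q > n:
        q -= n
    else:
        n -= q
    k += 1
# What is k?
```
Trace:
  q=16
  q=16, n=13
  q=16, n=13, k=0
  q=3, n=13, k=1
  q=3, n=10, k=2
  q=3, n=7, k=3
  q=3, n=4, k=4
  q=3, n=1, k=5
  q=2, n=1, k=6
  q=1, n=1, k=7

Final answer: 7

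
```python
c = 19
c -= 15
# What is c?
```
Trace:
  c=19
  c=4

Final answer: 4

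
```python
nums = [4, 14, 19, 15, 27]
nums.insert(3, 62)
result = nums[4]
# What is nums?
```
Trace:
  nums=[4, 14, 19, 15, 27]
  nums=[4, 14, 19, 62, 15, 27]
  nums=[4, 14, 19, 62, 15, 27], result=15

Final answer: [4, 14, 19, 62, 15, 27]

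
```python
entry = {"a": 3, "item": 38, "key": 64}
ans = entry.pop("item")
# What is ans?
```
Trace:
  entry={'a': 3, 'item': 38, 'key': 64}
  entry={'a': 3, 'key': 64}, ans=38

Final answer: 38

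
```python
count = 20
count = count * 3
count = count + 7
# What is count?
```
Trace:
  count=20
  count=60
  count=67

Final answer: 67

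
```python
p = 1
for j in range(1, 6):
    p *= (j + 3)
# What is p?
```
Trace:
  p=1
  p=4, j=1
  p=20, j=2
  p=120, j=3
  p=840, j=4
  p=6720, j=5

Final answer: 6720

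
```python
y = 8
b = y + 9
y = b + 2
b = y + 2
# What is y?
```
Trace:
  y=8
  y=8, b=17
  y=19, b=17
  y=19, b=21

Final answer: 19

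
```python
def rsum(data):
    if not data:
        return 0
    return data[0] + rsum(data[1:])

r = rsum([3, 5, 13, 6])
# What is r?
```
Call trace:
rsum(data=[3, 5, 13, 6])
  rsum(data=[5, 13, 6])
    rsum(data=[13, 6])
      rsum(data=[6])
        rsum(data=[])
        -> return 0
      -> return 6
    -> return 19
  -> return 24
-> return 27

Final answer: 27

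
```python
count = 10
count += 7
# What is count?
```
Trace:
  count=10
  count=17

Final answer: 17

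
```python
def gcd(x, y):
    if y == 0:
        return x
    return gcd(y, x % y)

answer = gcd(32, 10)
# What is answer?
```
Call trace:
gcd(x=32, y=10)
  gcd(x=10, y=2)
    gcd(x=2, y=0)
    -> return 2
  -> return 2
-> return 2

Final answer: 2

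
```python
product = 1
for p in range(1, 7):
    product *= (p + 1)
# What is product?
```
Trace:
  product=1
  product=2, p=1
  product=6, p=2
  product=24, p=3
  product=120, p=4
  product=720, p=5
  product=5040, p=6

Final answer: 5040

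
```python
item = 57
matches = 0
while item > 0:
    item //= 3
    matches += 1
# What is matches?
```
Trace:
  item=57
  item=57, matches=0
  item=19, matches=1
  item=6, matches=2
  item=2, matches=3
  item=0, matches=4

Final answer: 4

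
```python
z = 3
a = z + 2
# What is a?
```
Trace:
  z=3
  z=3, a=5

Final answer: 5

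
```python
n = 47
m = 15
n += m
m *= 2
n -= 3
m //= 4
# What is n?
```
Trace:
  n=47
  n=47, m=15
  n=62, m=15
  n=62, m=30
  n=59, m=30
  n=59, m=7

Final answer: 59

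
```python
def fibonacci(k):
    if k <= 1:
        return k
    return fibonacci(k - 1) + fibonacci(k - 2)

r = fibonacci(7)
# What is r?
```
Call trace (a repeated sub-call is expanded the first time; later identical calls just restate its return value):
fibonacci(k=7)
  fibonacci(k=6)
    fibonacci(k=5)
      fibonacci(k=4)
        fibonacci(k=3)
          fibonacci(k=2)
            fibonacci(k=1)
            -> return 1
            fibonacci(k=0)
            -> return 0
          -> return 1
          fibonacci(k=1)
          -> return 1
        -> return 2
        fibonacci(k=2) -> return 1  (same call as traced above)
      -> return 3
      fibonacci(k=3) -> return 2  (same call as traced above)
    -> return 5
    fibonacci(k=4) -> return 3  (same call as traced above)
  -> return 8
  fibonacci(k=5) -> return 5  (same call as traced above)
-> return 13

Final answer: 13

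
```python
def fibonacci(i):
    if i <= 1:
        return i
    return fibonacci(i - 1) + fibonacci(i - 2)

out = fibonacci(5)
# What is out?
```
Call trace (a repeated sub-call is expanded the first time; later identical calls just restate its return value):
fibonacci(i=5)
  fibonacci(i=4)
    fibonacci(i=3)
      fibonacci(i=2)
        fibonacci(i=1)
        -> return 1
        fibonacci(i=0)
        -> return 0
      -> return 1
      fibonacci(i=1)
      -> return 1
    -> return 2
    fibonacci(i=2) -> return 1  (same call as traced above)
  -> return 3
  fibonacci(i=3) -> return 2  (same call as traced above)
-> return 5

Final answer: 5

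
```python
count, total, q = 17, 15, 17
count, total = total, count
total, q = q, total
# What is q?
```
Trace:
  count=17, total=15, q=17
  count=15, total=17, q=17
  count=15, total=17, q=17

Final answer: 17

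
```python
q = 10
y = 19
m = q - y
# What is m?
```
Trace:
  q=10
  q=10, y=19
  q=10, y=19, m=-9

Final answer: -9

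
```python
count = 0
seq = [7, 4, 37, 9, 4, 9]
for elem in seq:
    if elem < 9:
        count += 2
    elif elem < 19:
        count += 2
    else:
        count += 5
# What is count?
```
Trace:
  count=0
  count=2, elem=7
  count=4, elem=4
  count=9, elem=37
  count=11, elem=9
  count=13, elem=4
  count=15, elem=9

Final answer: 15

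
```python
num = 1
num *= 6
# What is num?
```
Trace:
  num=1
  num=6

Final answer: 6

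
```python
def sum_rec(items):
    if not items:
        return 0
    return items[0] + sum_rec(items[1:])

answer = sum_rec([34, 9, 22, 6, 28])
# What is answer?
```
Call trace:
sum_rec(items=[34, 9, 22, 6, 28])
  sum_rec(items=[9, 22, 6, 28])
    sum_rec(items=[22, 6, 28])
      sum_rec(items=[6, 28])
        sum_rec(items=[28])
          sum_rec(items=[])
          -> return 0
        -> return 28
      -> return 34
    -> return 56
  -> return 65
-> return 99

Final answer: 99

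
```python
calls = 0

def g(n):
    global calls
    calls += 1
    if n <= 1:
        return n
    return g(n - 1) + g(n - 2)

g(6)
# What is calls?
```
Call trace (a repeated sub-call is expanded the first time; later identical calls just restate its return value):
g(n=6)
  g(n=5)
    g(n=4)
      g(n=3)
        g(n=2)
          g(n=1)
          -> return 1
          g(n=0)
          -> return 0
        -> return 1
        g(n=1)
        -> return 1
      -> return 2
      g(n=2) -> return 1  (same call as traced above)
    -> return 3
    g(n=3) -> return 2  (same call as traced above)
  -> return 5
  g(n=4) -> return 3  (same call as traced above)
-> return 8

calls is incremented once per call, so count the calls in each subtree. Let C(n) = number of calls made by g(n).
C(0) = C(1) = 1 (base case, no recursion); C(n) = 1 + C(n - 1) + C(n - 2) otherwise.
C(2) = 1 + C(1) + C(0) = 1 + 1 + 1 = 3
C(3) = 1 + C(2) + C(1) = 1 + 3 + 1 = 5
C(4) = 1 + C(3) + C(2) = 1 + 5 + 3 = 9
C(5) = 1 + C(4) + C(3) = 1 + 9 + 5 = 15
C(6) = 1 + C(5) + C(4) = 1 + 15 + 9 = 25
calls = C(6) = 25

Final answer: 25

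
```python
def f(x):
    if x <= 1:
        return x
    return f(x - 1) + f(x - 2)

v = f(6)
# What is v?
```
Call trace (a repeated sub-call is expanded the first time; later identical calls just restate its return value):
f(x=6)
  f(x=5)
    f(x=4)
      f(x=3)
        f(x=2)
          f(x=1)
          -> return 1
          f(x=0)
          -> return 0
        -> return 1
        f(x=1)
        -> return 1
      -> return 2
      f(x=2) -> return 1  (same call as traced above)
    -> return 3
    f(x=3) -> return 2  (same call as traced above)
  -> return 5
  f(x=4) -> return 3  (same call as traced above)
-> return 8

Final answer: 8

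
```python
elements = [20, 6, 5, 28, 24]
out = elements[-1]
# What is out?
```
Trace:
  elements=[20, 6, 5, 28, 24]
  elements=[20, 6, 5, 28, 24], out=24

Final answer: 24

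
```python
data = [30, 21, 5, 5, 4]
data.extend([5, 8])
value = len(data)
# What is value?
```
Trace:
  data=[30, 21, 5, 5, 4]
  data=[30, 21, 5, 5, 4, 5, 8]
  data=[30, 21, 5, 5, 4, 5, 8], value=7

Final answer: 7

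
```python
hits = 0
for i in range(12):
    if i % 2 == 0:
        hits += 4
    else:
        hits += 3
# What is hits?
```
Trace:
  hits=0
  hits=4, i=0
  hits=7, i=1
  hits=11, i=2
  hits=14, i=3
  hits=18, i=4
  hits=21, i=5
  hits=25, i=6
  hits=28, i=7
  hits=32, i=8
  hits=35, i=9
  hits=39, i=10
  hits=42, i=11

Final answer: 42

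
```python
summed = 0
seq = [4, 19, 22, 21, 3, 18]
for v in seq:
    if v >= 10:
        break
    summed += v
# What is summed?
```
Trace:
  summed=0
  summed=4, v=4
  summed=4, v=19

Final answer: 4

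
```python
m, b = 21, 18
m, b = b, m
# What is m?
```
Trace:
  m=21, b=18
  m=18, b=21

Final answer: 18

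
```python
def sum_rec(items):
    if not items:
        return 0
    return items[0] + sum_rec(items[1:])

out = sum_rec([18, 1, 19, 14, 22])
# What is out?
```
Call trace:
sum_rec(items=[18, 1, 19, 14, 22])
  sum_rec(items=[1, 19, 14, 22])
    sum_rec(items=[19, 14, 22])
      sum_rec(items=[14, 22])
        sum_rec(items=[22])
          sum_rec(items=[])
          -> return 0
        -> return 22
      -> return 36
    -> return 55
  -> return 56
-> return 74

Final answer: 74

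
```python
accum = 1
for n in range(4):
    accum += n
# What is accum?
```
Trace:
  accum=1
  accum=1, n=0
  accum=2, n=1
  accum=4, n=2
  accum=7, n=3

Final answer: 7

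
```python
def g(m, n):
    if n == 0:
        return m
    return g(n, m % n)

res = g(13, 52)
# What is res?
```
Call trace:
g(m=13, n=52)
  g(m=52, n=13)
    g(m=13, n=0)
    -> return 13
  -> return 13
-> return 13

Final answer: 13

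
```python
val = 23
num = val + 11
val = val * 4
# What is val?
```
Trace:
  val=23
  val=23, num=34
  val=92, num=34

Final answer: 92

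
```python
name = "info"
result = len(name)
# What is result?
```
Trace:
  name='info'
  name='info', result=4

Final answer: 4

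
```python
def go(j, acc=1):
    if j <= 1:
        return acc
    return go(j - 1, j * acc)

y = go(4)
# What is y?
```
Call trace:
go(j=4, acc=1)
  go(j=3, acc=4)
    go(j=2, acc=12)
      go(j=1, acc=24)
      -> return 24
    -> return 24
  -> return 24
-> return 24

Final answer: 24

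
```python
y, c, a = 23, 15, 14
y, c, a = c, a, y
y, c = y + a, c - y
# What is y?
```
Trace:
  y=23, c=15, a=14
  y=15, c=14, a=23
  y=38, c=-1, a=23

Final answer: 38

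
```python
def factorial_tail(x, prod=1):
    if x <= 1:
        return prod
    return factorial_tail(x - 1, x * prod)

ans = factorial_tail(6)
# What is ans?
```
Call trace:
factorial_tail(x=6, prod=1)
  factorial_tail(x=5, prod=6)
    factorial_tail(x=4, prod=30)
      factorial_tail(x=3, prod=120)
        factorial_tail(x=2, prod=360)
          factorial_tail(x=1, prod=720)
          -> return 720
        -> return 720
      -> return 720
    -> return 720
  -> return 720
-> return 720

Final answer: 720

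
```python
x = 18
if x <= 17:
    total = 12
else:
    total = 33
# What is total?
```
Trace:
  x=18
  x=18, total=33

Final answer: 33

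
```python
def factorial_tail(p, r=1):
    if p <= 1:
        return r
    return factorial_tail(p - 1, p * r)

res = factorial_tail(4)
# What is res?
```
Call trace:
factorial_tail(p=4, r=1)
  factorial_tail(p=3, r=4)
    factorial_tail(p=2, r=12)
      factorial_tail(p=1, r=24)
      -> return 24
    -> return 24
  -> return 24
-> return 24

Final answer: 24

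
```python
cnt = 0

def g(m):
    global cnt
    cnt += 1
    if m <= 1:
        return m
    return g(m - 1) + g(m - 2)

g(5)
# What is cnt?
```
Call trace (a repeated sub-call is expanded the first time; later identical calls just restate its return value):
g(m=5)
  g(m=4)
    g(m=3)
      g(m=2)
        g(m=1)
        -> return 1
        g(m=0)
        -> return 0
      -> return 1
      g(m=1)
      -> return 1
    -> return 2
    g(m=2) -> return 1  (same call as traced above)
  -> return 3
  g(m=3) -> return 2  (same call as traced above)
-> return 5

cnt is incremented once per call, so count the calls in each subtree. Let C(m) = number of calls made by g(m).
C(0) = C(1) = 1 (base case, no recursion); C(m) = 1 + C(m - 1) + C(m - 2) otherwise.
C(2) = 1 + C(1) + C(0) = 1 + 1 + 1 = 3
C(3) = 1 + C(2) + C(1) = 1 + 3 + 1 = 5
C(4) = 1 + C(3) + C(2) = 1 + 5 + 3 = 9
C(5) = 1 + C(4) + C(3) = 1 + 9 + 5 = 15
cnt = C(5) = 15

Final answer: 15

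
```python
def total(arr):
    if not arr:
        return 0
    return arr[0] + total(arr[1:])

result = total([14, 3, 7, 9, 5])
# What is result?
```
Call trace:
total(arr=[14, 3, 7, 9, 5])
  total(arr=[3, 7, 9, 5])
    total(arr=[7, 9, 5])
      total(arr=[9, 5])
        total(arr=[5])
          total(arr=[])
          -> return 0
        -> return 5
      -> return 14
    -> return 21
  -> return 24
-> return 38

Final answer: 38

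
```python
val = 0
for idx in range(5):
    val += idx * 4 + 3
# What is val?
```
Trace:
  val=0
  val=3, idx=0
  val=10, idx=1
  val=21, idx=2
  val=36, idx=3
  val=55, idx=4

Final answer: 55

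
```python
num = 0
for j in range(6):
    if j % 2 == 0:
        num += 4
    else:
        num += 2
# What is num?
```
Trace:
  num=0
  num=4, j=0
  num=6, j=1
  num=10, j=2
  num=12, j=3
  num=16, j=4
  num=18, j=5

Final answer: 18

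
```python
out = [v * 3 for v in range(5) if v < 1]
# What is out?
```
Trace:
  v=0
  v=1
  v=2
  v=3
  v=4
  out=[0]

Final answer: [0]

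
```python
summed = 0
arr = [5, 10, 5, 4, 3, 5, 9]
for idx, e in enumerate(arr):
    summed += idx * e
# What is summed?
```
Trace:
  summed=0
  summed=0, idx=0, e=5
  summed=10, idx=1, e=10
  summed=20, idx=2, e=5
  summed=32, idx=3, e=4
  summed=44, idx=4, e=3
  summed=69, idx=5, e=5
  summed=123, idx=6, e=9

Final answer: 123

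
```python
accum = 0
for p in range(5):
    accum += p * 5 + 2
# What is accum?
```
Trace:
  accum=0
  accum=2, p=0
  accum=9, p=1
  accum=21, p=2
  accum=38, p=3
  accum=60, p=4

Final answer: 60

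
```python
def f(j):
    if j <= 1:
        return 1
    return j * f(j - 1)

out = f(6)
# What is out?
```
Call trace:
f(j=6)
  f(j=5)
    f(j=4)
      f(j=3)
        f(j=2)
          f(j=1)
          -> return 1
        -> return 2
      -> return 6
    -> return 24
  -> return 120
-> return 720

Final answer: 720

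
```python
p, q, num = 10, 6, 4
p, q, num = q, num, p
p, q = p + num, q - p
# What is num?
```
Trace:
  p=10, q=6, num=4
  p=6, q=4, num=10
  p=16, q=-2, num=10

Final answer: 10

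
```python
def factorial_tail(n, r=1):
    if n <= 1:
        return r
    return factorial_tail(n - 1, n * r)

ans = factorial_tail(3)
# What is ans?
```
Call trace:
factorial_tail(n=3, r=1)
  factorial_tail(n=2, r=3)
    factorial_tail(n=1, r=6)
    -> return 6
  -> return 6
-> return 6

Final answer: 6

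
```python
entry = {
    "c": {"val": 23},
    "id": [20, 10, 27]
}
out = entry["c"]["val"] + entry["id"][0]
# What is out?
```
Trace:
  entry={'c': {'val': 23}, 'id': [20, 10, 27]}
  entry={'c': {'val': 23}, 'id': [20, 10, 27]}, out=43

Final answer: 43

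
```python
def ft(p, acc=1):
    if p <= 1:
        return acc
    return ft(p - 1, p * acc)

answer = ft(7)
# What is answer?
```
Call trace:
ft(p=7, acc=1)
  ft(p=6, acc=7)
    ft(p=5, acc=42)
      ft(p=4, acc=210)
        ft(p=3, acc=840)
          ft(p=2, acc=2520)
            ft(p=1, acc=5040)
            -> return 5040
          -> return 5040
        -> return 5040
      -> return 5040
    -> return 5040
  -> return 5040
-> return 5040

Final answer: 5040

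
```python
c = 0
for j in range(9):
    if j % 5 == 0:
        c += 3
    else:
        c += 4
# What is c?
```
Trace:
  c=0
  c=3, j=0
  c=7, j=1
  c=11, j=2
  c=15, j=3
  c=19, j=4
  c=22, j=5
  c=26, j=6
  c=30, j=7
  c=34, j=8

Final answer: 34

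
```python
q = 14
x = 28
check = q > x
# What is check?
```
Trace:
  q=14
  q=14, x=28
  q=14, x=28, check=False

Final answer: False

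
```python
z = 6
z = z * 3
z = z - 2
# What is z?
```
Trace:
  z=6
  z=18
  z=16

Final answer: 16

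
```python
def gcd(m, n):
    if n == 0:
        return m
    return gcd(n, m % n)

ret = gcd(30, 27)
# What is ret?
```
Call trace:
gcd(m=30, n=27)
  gcd(m=27, n=3)
    gcd(m=3, n=0)
    -> return 3
  -> return 3
-> return 3

Final answer: 3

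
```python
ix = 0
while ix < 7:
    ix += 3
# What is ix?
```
Trace:
  ix=0
  ix=3
  ix=6
  ix=9

Final answer: 9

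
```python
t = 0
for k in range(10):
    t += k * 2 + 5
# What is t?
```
Trace:
  t=0
  t=5, k=0
  t=12, k=1
  t=21, k=2
  t=32, k=3
  t=45, k=4
  t=60, k=5
  t=77, k=6
  t=96, k=7
  t=117, k=8
  t=140, k=9

Final answer: 140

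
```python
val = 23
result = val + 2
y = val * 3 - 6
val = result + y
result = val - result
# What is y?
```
Trace:
  val=23
  val=23, result=25
  val=23, result=25, y=63
  val=88, result=25, y=63
  val=88, result=63, y=63

Final answer: 63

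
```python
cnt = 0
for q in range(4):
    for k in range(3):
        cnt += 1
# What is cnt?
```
Trace:
  cnt=0
  cnt=1, q=0, k=0
  cnt=2, q=0, k=1
  cnt=3, q=0, k=2
  cnt=4, q=1, k=0
  cnt=5, q=1, k=1
  cnt=6, q=1, k=2
  cnt=7, q=2, k=0
  cnt=8, q=2, k=1
  cnt=9, q=2, k=2
  cnt=10, q=3, k=0
  cnt=11, q=3, k=1
  cnt=12, q=3, k=2

Final answer: 12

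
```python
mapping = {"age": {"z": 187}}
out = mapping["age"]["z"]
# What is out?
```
Trace:
  mapping={'age': {'z': 187}}
  mapping={'age': {'z': 187}}, out=187

Final answer: 187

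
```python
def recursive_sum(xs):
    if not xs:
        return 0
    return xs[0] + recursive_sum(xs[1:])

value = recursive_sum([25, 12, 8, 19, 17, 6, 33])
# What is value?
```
Call trace:
recursive_sum(xs=[25, 12, 8, 19, 17, 6, 33])
  recursive_sum(xs=[12, 8, 19, 17, 6, 33])
    recursive_sum(xs=[8, 19, 17, 6, 33])
      recursive_sum(xs=[19, 17, 6, 33])
        recursive_sum(xs=[17, 6, 33])
          recursive_sum(xs=[6, 33])
            recursive_sum(xs=[33])
              recursive_sum(xs=[])
              -> return 0
            -> return 33
          -> return 39
        -> return 56
      -> return 75
    -> return 83
  -> return 95
-> return 120

Final answer: 120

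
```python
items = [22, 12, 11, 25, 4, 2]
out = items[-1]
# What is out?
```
Trace:
  items=[22, 12, 11, 25, 4, 2]
  items=[22, 12, 11, 25, 4, 2], out=2

Final answer: 2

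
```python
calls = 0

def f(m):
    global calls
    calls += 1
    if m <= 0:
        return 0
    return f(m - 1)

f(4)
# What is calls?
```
Call trace:
f(m=4)
  f(m=3)
    f(m=2)
      f(m=1)
        f(m=0)
        -> return 0
      -> return 0
    -> return 0
  -> return 0
-> return 0

calls is incremented once per call. f is entered once for each m = 4, 3, 2, 1, 0 (the m <= 0 call returns without recursing), i.e. 4 + 1 calls.
calls = 5

Final answer: 5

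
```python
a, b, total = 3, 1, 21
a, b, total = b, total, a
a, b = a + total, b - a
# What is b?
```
Trace:
  a=3, b=1, total=21
  a=1, b=21, total=3
  a=4, b=20, total=3

Final answer: 20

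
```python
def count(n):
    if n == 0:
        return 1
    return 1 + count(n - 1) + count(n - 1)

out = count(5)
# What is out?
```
Call trace (a repeated sub-call is expanded the first time; later identical calls just restate its return value):
count(n=5)
  count(n=4)
    count(n=3)
      count(n=2)
        count(n=1)
          count(n=0)
          -> return 1
          count(n=0)
          -> return 1
        -> return 3
        count(n=1) -> return 3  (same call as traced above)
      -> return 7
      count(n=2) -> return 7  (same call as traced above)
    -> return 15
    count(n=3) -> return 15  (same call as traced above)
  -> return 31
  count(n=4) -> return 31  (same call as traced above)
-> return 63

Final answer: 63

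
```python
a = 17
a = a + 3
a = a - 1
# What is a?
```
Trace:
  a=17
  a=20
  a=19

Final answer: 19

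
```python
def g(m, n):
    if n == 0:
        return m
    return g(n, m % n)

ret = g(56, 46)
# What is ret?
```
Call trace:
g(m=56, n=46)
  g(m=46, n=10)
    g(m=10, n=6)
      g(m=6, n=4)
        g(m=4, n=2)
          g(m=2, n=0)
          -> return 2
        -> return 2
      -> return 2
    -> return 2
  -> return 2
-> return 2

Final answer: 2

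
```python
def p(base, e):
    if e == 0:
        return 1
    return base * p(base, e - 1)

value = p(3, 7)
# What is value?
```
Call trace:
p(base=3, e=7)
  p(base=3, e=6)
    p(base=3, e=5)
      p(base=3, e=4)
        p(base=3, e=3)
          p(base=3, e=2)
            p(base=3, e=1)
              p(base=3, e=0)
              -> return 1
            -> return 3
          -> return 9
        -> return 27
      -> return 81
    -> return 243
  -> return 729
-> return 2187

Final answer: 2187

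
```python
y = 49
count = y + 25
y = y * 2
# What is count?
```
Trace:
  y=49
  y=49, count=74
  y=98, count=74

Final answer: 74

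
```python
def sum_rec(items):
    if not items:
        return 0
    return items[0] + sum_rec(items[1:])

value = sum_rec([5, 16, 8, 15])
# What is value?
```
Call trace:
sum_rec(items=[5, 16, 8, 15])
  sum_rec(items=[16, 8, 15])
    sum_rec(items=[8, 15])
      sum_rec(items=[15])
        sum_rec(items=[])
        -> return 0
      -> return 15
    -> return 23
  -> return 39
-> return 44

Final answer: 44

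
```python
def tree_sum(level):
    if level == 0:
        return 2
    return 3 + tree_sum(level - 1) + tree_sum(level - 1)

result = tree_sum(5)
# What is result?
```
Call trace (a repeated sub-call is expanded the first time; later identical calls just restate its return value):
tree_sum(level=5)
  tree_sum(level=4)
    tree_sum(level=3)
      tree_sum(level=2)
        tree_sum(level=1)
          tree_sum(level=0)
          -> return 2
          tree_sum(level=0)
          -> return 2
        -> return 7
        tree_sum(level=1) -> return 7  (same call as traced above)
      -> return 17
      tree_sum(level=2) -> return 17  (same call as traced above)
    -> return 37
    tree_sum(level=3) -> return 37  (same call as traced above)
  -> return 77
  tree_sum(level=4) -> return 77  (same call as traced above)
-> return 157

Final answer: 157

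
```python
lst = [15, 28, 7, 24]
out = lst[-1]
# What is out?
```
Trace:
  lst=[15, 28, 7, 24]
  lst=[15, 28, 7, 24], out=24

Final answer: 24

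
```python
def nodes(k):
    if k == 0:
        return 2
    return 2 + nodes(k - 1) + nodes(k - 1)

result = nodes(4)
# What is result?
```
Call trace (a repeated sub-call is expanded the first time; later identical calls just restate its return value):
nodes(k=4)
  nodes(k=3)
    nodes(k=2)
      nodes(k=1)
        nodes(k=0)
        -> return 2
        nodes(k=0)
        -> return 2
      -> return 6
      nodes(k=1) -> return 6  (same call as traced above)
    -> return 14
    nodes(k=2) -> return 14  (same call as traced above)
  -> return 30
  nodes(k=3) -> return 30  (same call as traced above)
-> return 62

Final answer: 62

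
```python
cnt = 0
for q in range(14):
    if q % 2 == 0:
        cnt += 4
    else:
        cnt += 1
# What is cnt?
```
Trace:
  cnt=0
  cnt=4, q=0
  cnt=5, q=1
  cnt=9, q=2
  cnt=10, q=3
  cnt=14, q=4
  cnt=15, q=5
  cnt=19, q=6
  cnt=20, q=7
  cnt=24, q=8
  cnt=25, q=9
  cnt=29, q=10
  cnt=30, q=11
  cnt=34, q=12
  cnt=35, q=13

Final answer: 35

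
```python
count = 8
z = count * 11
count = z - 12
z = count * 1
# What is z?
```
Trace:
  count=8
  count=8, z=88
  count=76, z=88
  count=76, z=76

Final answer: 76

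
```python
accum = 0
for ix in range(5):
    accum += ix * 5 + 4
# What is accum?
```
Trace:
  accum=0
  accum=4, ix=0
  accum=13, ix=1
  accum=27, ix=2
  accum=46, ix=3
  accum=70, ix=4

Final answer: 70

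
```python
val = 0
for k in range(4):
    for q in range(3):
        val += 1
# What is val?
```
Trace:
  val=0
  val=1, k=0, q=0
  val=2, k=0, q=1
  val=3, k=0, q=2
  val=4, k=1, q=0
  val=5, k=1, q=1
  val=6, k=1, q=2
  val=7, k=2, q=0
  val=8, k=2, q=1
  val=9, k=2, q=2
  val=10, k=3, q=0
  val=11, k=3, q=1
  val=12, k=3, q=2

Final answer: 12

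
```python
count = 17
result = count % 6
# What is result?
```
Trace:
  count=17
  count=17, result=5

Final answer: 5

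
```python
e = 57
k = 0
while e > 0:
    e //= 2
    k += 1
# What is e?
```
Trace:
  e=57
  e=57, k=0
  e=28, k=1
  e=14, k=2
  e=7, k=3
  e=3, k=4
  e=1, k=5
  e=0, k=6

Final answer: 0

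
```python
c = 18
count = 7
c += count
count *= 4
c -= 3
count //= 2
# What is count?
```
Trace:
  c=18
  c=18, count=7
  c=25, count=7
  c=25, count=28
  c=22, count=28
  c=22, count=14

Final answer: 14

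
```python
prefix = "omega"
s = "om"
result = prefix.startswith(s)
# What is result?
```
Trace:
  prefix='omega'
  prefix='omega', s='om'
  prefix='omega', s='om', result=True

Final answer: True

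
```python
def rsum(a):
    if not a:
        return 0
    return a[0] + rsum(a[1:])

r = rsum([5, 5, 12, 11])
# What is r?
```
Call trace:
rsum(a=[5, 5, 12, 11])
  rsum(a=[5, 12, 11])
    rsum(a=[12, 11])
      rsum(a=[11])
        rsum(a=[])
        -> return 0
      -> return 11
    -> return 23
  -> return 28
-> return 33

Final answer: 33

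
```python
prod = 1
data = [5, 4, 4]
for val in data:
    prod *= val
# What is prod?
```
Trace:
  prod=1
  prod=5, val=5
  prod=20, val=4
  prod=80, val=4

Final answer: 80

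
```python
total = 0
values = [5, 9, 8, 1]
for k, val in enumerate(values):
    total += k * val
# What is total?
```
Trace:
  total=0
  total=0, k=0, val=5
  total=9, k=1, val=9
  total=25, k=2, val=8
  total=28, k=3, val=1

Final answer: 28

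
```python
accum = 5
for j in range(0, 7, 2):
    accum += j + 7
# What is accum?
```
Trace:
  accum=5
  accum=12, j=0
  accum=21, j=2
  accum=32, j=4
  accum=45, j=6

Final answer: 45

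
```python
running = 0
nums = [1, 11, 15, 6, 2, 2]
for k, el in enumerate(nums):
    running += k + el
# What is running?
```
Trace:
  running=0
  running=1, k=0, el=1
  running=13, k=1, el=11
  running=30, k=2, el=15
  running=39, k=3, el=6
  running=45, k=4, el=2
  running=52, k=5, el=2

Final answer: 52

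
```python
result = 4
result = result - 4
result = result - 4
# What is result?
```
Trace:
  result=4
  result=0
  result=-4

Final answer: -4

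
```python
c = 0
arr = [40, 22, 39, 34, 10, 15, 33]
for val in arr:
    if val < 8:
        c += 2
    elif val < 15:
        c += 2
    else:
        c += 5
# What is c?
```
Trace:
  c=0
  c=5, val=40
  c=10, val=22
  c=15, val=39
  c=20, val=34
  c=22, val=10
  c=27, val=15
  c=32, val=33

Final answer: 32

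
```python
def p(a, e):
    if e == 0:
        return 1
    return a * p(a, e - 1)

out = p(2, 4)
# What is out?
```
Call trace:
p(a=2, e=4)
  p(a=2, e=3)
    p(a=2, e=2)
      p(a=2, e=1)
        p(a=2, e=0)
        -> return 1
      -> return 2
    -> return 4
  -> return 8
-> return 16

Final answer: 16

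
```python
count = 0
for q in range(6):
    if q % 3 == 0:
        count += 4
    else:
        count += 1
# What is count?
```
Trace:
  count=0
  count=4, q=0
  count=5, q=1
  count=6, q=2
  count=10, q=3
  count=11, q=4
  count=12, q=5

Final answer: 12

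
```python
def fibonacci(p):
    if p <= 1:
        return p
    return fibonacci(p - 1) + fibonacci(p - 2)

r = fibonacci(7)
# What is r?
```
Call trace (a repeated sub-call is expanded the first time; later identical calls just restate its return value):
fibonacci(p=7)
  fibonacci(p=6)
    fibonacci(p=5)
      fibonacci(p=4)
        fibonacci(p=3)
          fibonacci(p=2)
            fibonacci(p=1)
            -> return 1
            fibonacci(p=0)
            -> return 0
          -> return 1
          fibonacci(p=1)
          -> return 1
        -> return 2
        fibonacci(p=2) -> return 1  (same call as traced above)
      -> return 3
      fibonacci(p=3) -> return 2  (same call as traced above)
    -> return 5
    fibonacci(p=4) -> return 3  (same call as traced above)
  -> return 8
  fibonacci(p=5) -> return 5  (same call as traced above)
-> return 13

Final answer: 13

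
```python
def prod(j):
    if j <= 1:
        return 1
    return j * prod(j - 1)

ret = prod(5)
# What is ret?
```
Call trace:
prod(j=5)
  prod(j=4)
    prod(j=3)
      prod(j=2)
        prod(j=1)
        -> return 1
      -> return 2
    -> return 6
  -> return 24
-> return 120

Final answer: 120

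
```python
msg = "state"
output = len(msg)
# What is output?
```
Trace:
  msg='state'
  msg='state', output=5

Final answer: 5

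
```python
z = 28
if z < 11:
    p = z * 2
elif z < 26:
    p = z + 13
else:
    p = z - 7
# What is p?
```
Trace:
  z=28
  z=28, p=21

Final answer: 21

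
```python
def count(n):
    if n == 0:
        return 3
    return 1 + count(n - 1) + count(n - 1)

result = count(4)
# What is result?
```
Call trace (a repeated sub-call is expanded the first time; later identical calls just restate its return value):
count(n=4)
  count(n=3)
    count(n=2)
      count(n=1)
        count(n=0)
        -> return 3
        count(n=0)
        -> return 3
      -> return 7
      count(n=1) -> return 7  (same call as traced above)
    -> return 15
    count(n=2) -> return 15  (same call as traced above)
  -> return 31
  count(n=3) -> return 31  (same call as traced above)
-> return 63

Final answer: 63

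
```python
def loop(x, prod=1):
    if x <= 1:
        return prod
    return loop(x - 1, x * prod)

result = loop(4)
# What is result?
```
Call trace:
loop(x=4, prod=1)
  loop(x=3, prod=4)
    loop(x=2, prod=12)
      loop(x=1, prod=24)
      -> return 24
    -> return 24
  -> return 24
-> return 24

Final answer: 24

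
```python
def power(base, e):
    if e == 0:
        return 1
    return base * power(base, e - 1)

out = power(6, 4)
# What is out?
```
Call trace:
power(base=6, e=4)
  power(base=6, e=3)
    power(base=6, e=2)
      power(base=6, e=1)
        power(base=6, e=0)
        -> return 1
      -> return 6
    -> return 36
  -> return 216
-> return 1296

Final answer: 1296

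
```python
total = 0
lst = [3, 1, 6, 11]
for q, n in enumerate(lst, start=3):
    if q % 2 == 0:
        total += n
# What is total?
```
Trace:
  total=0
  total=0, q=3, n=3
  total=1, q=4, n=1
  total=1, q=5, n=6
  total=12, q=6, n=11

Final answer: 12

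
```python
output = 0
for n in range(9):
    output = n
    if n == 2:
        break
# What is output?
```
Trace:
  output=0
  output=0, n=0
  output=1, n=1
  output=2, n=2

Final answer: 2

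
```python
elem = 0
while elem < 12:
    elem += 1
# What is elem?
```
Trace:
  elem=0
  elem=1
  elem=2
  elem=3
  elem=4
  elem=5
  elem=6
  elem=7
  elem=8
  elem=9
  elem=10
  elem=11
  elem=12

Final answer: 12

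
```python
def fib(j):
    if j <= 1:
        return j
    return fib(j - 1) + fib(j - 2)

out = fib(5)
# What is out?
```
Call trace (a repeated sub-call is expanded the first time; later identical calls just restate its return value):
fib(j=5)
  fib(j=4)
    fib(j=3)
      fib(j=2)
        fib(j=1)
        -> return 1
        fib(j=0)
        -> return 0
      -> return 1
      fib(j=1)
      -> return 1
    -> return 2
    fib(j=2) -> return 1  (same call as traced above)
  -> return 3
  fib(j=3) -> return 2  (same call as traced above)
-> return 5

Final answer: 5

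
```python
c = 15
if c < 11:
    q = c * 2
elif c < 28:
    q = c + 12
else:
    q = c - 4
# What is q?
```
Trace:
  c=15
  c=15, q=27

Final answer: 27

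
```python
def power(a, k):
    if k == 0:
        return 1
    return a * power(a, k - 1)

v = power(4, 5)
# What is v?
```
Call trace:
power(a=4, k=5)
  power(a=4, k=4)
    power(a=4, k=3)
      power(a=4, k=2)
        power(a=4, k=1)
          power(a=4, k=0)
          -> return 1
        -> return 4
      -> return 16
    -> return 64
  -> return 256
-> return 1024

Final answer: 1024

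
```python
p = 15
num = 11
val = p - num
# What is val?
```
Trace:
  p=15
  p=15, num=11
  p=15, num=11, val=4

Final answer: 4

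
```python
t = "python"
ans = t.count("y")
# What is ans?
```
Trace:
  t='python'
  t='python', ans=1

Final answer: 1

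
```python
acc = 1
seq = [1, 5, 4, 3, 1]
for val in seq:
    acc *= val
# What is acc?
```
Trace:
  acc=1
  acc=1, val=1
  acc=5, val=5
  acc=20, val=4
  acc=60, val=3
  acc=60, val=1

Final answer: 60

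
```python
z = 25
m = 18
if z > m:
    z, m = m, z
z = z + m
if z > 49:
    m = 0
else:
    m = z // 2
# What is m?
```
Trace:
  z=25
  z=25, m=18
  z=18, m=25
  z=43, m=25
  z=43, m=21

Final answer: 21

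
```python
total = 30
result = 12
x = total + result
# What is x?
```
Trace:
  total=30
  total=30, result=12
  total=30, result=12, x=42

Final answer: 42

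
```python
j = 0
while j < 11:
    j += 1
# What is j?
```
Trace:
  j=0
  j=1
  j=2
  j=3
  j=4
  j=5
  j=6
  j=7
  j=8
  j=9
  j=10
  j=11

Final answer: 11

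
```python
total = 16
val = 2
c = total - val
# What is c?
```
Trace:
  total=16
  total=16, val=2
  total=16, val=2, c=14

Final answer: 14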